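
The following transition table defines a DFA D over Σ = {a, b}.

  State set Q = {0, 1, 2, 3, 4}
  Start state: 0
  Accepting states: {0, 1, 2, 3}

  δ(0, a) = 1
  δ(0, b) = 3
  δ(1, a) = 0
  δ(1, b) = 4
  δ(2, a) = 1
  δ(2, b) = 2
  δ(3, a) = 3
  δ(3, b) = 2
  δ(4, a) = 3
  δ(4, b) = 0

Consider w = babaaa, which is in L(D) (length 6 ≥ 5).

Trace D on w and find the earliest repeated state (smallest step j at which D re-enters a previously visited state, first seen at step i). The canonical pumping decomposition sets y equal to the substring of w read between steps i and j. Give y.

Run of D on w = b a b a a a:
  step 0: 0  (start)
  step 1: 3  (read b: 0→3)
  step 2: 3  (read a: 3→3)   ← first repeat (3 seen earlier)
  step 3: 2  (read b: 3→2)
  step 4: 1  (read a: 2→1)
  step 5: 0  (read a: 1→0)
  step 6: 1  (read a: 0→1)

So i = 1, j = 2, giving x = w[0:1] = b, y = w[1:2] = a, z = w[2:6] = baaa.
Check: |xy| = 2 ≤ 5 and |y| = 1 ≥ 1. Reading y takes D from 3 back to 3, so every xyⁱz is accepted.

a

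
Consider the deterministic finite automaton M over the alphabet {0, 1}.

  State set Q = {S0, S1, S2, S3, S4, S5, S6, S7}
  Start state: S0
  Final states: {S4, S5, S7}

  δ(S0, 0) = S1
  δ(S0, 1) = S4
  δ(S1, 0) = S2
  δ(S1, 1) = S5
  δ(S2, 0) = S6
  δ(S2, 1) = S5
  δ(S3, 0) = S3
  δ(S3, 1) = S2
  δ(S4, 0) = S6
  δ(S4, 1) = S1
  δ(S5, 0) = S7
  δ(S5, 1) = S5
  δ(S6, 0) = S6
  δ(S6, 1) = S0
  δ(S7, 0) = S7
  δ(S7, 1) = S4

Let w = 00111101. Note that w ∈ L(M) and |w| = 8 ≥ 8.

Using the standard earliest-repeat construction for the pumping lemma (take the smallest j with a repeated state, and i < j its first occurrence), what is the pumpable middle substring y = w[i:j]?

1

State sequence: S0 -0-> S1 -0-> S2 -1-> S5 -1-> S5 -1-> S5 -1-> S5 -0-> S7 -1-> S4
First repeat at step 4: S5 was already visited.

So i = 3, j = 4, giving x = w[0:3] = 001, y = w[3:4] = 1, z = w[4:8] = 1101.
Check: |xy| = 4 ≤ 8 and |y| = 1 ≥ 1. Reading y takes M from S5 back to S5, so every xyⁱz is accepted.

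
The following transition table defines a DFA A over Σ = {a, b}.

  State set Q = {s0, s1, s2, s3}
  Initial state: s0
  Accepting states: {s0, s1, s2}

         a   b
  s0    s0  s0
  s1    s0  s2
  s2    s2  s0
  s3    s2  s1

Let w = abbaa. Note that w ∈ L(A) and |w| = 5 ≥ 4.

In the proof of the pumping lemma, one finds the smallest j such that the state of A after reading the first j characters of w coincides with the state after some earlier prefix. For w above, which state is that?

Run of A on w = a b b a a:
  step 0: s0  (start)
  step 1: s0  (read a: s0→s0)   ← first repeat (s0 seen earlier)
  step 2: s0  (read b: s0→s0)
  step 3: s0  (read b: s0→s0)
  step 4: s0  (read a: s0→s0)
  step 5: s0  (read a: s0→s0)

The earliest repeat is at step j = 1: A is in s0, which it already visited at step i = 0.
The DFA has 4 states, so the proof of the pumping lemma guarantees a repeated state among the first 4+1 visited; the segment between the two visits is the pumpable y.

s0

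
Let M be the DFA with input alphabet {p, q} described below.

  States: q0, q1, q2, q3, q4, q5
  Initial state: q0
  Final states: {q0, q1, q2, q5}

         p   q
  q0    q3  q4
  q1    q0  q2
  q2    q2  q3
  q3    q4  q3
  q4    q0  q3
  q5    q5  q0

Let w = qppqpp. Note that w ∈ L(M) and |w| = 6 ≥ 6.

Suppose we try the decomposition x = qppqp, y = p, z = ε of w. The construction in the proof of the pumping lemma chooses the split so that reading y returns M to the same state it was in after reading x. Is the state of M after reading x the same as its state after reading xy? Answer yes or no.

no

Run of M on the first 6 characters of w = q p p q p p:
  step 0: q0  (start)
  step 1: q4  (read q: q0→q4)
  step 2: q0  (read p: q4→q0)
  step 3: q3  (read p: q0→q3)
  step 4: q3  (read q: q3→q3)
  step 5: q4  (read p: q3→q4)
  step 6: q0  (read p: q4→q0)

After x (step 5): q4. After xy (step 6): q0.
They differ (q4 ≠ q0), so y is not a cycle from the state after x; this split is not the one the pumping-lemma construction produces, and pumping y need not keep the string in L(M).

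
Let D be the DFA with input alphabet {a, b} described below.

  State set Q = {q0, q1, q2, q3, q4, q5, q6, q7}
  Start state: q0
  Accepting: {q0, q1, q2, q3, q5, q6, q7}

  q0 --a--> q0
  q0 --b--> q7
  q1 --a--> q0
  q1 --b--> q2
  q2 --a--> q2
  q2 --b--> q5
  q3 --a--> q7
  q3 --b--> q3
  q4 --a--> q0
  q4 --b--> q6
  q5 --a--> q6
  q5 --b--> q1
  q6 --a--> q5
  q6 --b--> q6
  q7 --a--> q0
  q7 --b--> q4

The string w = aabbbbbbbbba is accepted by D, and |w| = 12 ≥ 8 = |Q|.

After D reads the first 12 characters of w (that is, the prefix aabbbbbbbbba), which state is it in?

State sequence: q0 -a-> q0 -a-> q0 -b-> q7 -b-> q4 -b-> q6 -b-> q6 -b-> q6 -b-> q6 -b-> q6 -b-> q6 -b-> q6 -a-> q5

After reading 12 characters, D is in state q5.

q5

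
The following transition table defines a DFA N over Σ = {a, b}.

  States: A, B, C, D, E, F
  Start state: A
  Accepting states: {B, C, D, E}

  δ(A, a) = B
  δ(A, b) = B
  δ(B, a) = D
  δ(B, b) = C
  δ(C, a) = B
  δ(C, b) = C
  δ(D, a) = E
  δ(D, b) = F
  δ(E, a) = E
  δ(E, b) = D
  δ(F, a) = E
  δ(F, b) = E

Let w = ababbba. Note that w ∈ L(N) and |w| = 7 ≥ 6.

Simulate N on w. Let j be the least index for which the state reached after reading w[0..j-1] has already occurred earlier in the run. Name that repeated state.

State sequence: A -a-> B -b-> C -a-> B -b-> C -b-> C -b-> C -a-> B
First repeat at step 3: B was already visited.

The earliest repeat is at step j = 3: N is in B, which it already visited at step i = 1.
The DFA has 6 states, so the proof of the pumping lemma guarantees a repeated state among the first 6+1 visited; the segment between the two visits is the pumpable y.

B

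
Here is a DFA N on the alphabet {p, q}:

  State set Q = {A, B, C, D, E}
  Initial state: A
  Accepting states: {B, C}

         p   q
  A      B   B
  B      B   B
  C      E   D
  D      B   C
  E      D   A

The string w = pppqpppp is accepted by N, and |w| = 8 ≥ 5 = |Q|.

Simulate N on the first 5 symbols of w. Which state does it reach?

B

Run of N on the first 5 characters of w = p p p q p:
  step 0: A  (start)
  step 1: B  (read p: A→B)
  step 2: B  (read p: B→B)
  step 3: B  (read p: B→B)
  step 4: B  (read q: B→B)
  step 5: B  (read p: B→B)

After reading 5 characters, N is in state B.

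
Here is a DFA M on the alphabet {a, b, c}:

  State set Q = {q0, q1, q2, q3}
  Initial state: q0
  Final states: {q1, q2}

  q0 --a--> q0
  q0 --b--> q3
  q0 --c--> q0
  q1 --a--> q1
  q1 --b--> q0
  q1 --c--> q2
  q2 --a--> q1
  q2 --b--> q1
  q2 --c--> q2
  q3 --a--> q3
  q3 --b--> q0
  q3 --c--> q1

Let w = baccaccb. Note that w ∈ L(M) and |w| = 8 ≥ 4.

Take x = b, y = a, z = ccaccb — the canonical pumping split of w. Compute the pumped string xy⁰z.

xy⁰z = xz = b·ccaccb = bccaccb.
Reading y = a takes M from q3 back to q3, so after x the machine is still in q3, and z then leads to the accepting state q1. Hence bccaccb ∈ L(M).

bccaccb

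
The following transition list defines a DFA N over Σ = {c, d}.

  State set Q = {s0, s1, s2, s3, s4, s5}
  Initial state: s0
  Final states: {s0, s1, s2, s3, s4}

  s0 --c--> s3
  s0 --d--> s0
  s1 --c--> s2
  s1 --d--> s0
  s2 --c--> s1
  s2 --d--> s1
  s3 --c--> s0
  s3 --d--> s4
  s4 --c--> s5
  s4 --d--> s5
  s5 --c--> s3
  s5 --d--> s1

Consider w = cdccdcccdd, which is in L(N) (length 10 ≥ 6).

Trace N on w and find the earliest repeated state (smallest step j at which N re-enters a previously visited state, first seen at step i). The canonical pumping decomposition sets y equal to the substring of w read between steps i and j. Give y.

dcc

Run of N on w = c d c c d c c c d d:
  step 0: s0  (start)
  step 1: s3  (read c: s0→s3)
  step 2: s4  (read d: s3→s4)
  step 3: s5  (read c: s4→s5)
  step 4: s3  (read c: s5→s3)   ← first repeat (s3 seen earlier)
  step 5: s4  (read d: s3→s4)
  step 6: s5  (read c: s4→s5)
  step 7: s3  (read c: s5→s3)
  step 8: s0  (read c: s3→s0)
  step 9: s0  (read d: s0→s0)
  step 10: s0  (read d: s0→s0)

So i = 1, j = 4, giving x = w[0:1] = c, y = w[1:4] = dcc, z = w[4:10] = dcccdd.
Check: |xy| = 4 ≤ 6 and |y| = 3 ≥ 1. Reading y takes N from s3 back to s3, so every xyⁱz is accepted.
With |Q| = 6, pigeonhole forces a state repeat no later than step 6; the substring read between the first and second visits to that state can be pumped.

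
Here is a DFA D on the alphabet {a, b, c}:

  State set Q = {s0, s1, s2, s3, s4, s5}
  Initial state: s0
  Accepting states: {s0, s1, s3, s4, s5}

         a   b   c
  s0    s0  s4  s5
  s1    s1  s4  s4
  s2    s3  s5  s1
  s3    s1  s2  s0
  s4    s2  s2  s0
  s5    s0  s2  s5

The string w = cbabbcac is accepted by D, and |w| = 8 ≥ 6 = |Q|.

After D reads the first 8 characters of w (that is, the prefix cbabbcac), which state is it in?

Run of D on the first 8 characters of w = c b a b b c a c:
  step 0: s0  (start)
  step 1: s5  (read c: s0→s5)
  step 2: s2  (read b: s5→s2)
  step 3: s3  (read a: s2→s3)
  step 4: s2  (read b: s3→s2)
  step 5: s5  (read b: s2→s5)
  step 6: s5  (read c: s5→s5)
  step 7: s0  (read a: s5→s0)
  step 8: s5  (read c: s0→s5)

After reading 8 characters, D is in state s5.
(This kind of state-tracing is the core of the pumping-lemma construction: with 6 states, pigeonhole forces a repeat within the first 6 steps.)

s5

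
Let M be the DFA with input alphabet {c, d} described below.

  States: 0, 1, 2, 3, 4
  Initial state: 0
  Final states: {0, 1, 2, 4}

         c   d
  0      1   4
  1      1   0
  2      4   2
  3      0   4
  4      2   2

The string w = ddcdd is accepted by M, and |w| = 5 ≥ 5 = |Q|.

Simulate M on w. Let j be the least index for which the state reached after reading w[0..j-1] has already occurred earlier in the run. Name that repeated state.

4

State sequence: 0 -d-> 4 -d-> 2 -c-> 4 -d-> 2 -d-> 2
First repeat at step 3: 4 was already visited.

The earliest repeat is at step j = 3: M is in 4, which it already visited at step i = 1.
With |Q| = 5, pigeonhole forces a state repeat no later than step 5; the substring read between the first and second visits to that state can be pumped.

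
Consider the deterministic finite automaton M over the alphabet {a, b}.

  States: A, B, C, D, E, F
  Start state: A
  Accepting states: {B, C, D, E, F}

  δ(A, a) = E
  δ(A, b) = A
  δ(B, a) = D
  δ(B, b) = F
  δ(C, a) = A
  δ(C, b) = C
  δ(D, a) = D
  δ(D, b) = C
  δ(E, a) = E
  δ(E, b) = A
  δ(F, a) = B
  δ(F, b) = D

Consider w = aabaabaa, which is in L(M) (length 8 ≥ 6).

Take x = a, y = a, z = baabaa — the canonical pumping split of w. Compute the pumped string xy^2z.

xy^2z = a·a·a·baabaa = aaabaabaa.
Reading y = a takes M from E back to E, so after x·y·y the machine is still in E, and z then leads to the accepting state E. Hence aaabaabaa ∈ L(M).

aaabaabaa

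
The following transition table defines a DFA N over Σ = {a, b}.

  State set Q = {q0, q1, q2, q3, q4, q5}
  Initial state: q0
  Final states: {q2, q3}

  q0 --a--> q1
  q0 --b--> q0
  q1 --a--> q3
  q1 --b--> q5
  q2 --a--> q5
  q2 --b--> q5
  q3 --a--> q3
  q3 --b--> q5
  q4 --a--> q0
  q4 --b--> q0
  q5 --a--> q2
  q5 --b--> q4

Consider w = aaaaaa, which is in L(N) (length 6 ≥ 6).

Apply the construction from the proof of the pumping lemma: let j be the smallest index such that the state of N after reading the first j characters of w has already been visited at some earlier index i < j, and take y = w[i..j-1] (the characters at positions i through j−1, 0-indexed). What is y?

Run of N on w = a a a a a a:
  step 0: q0  (start)
  step 1: q1  (read a: q0→q1)
  step 2: q3  (read a: q1→q3)
  step 3: q3  (read a: q3→q3)   ← first repeat (q3 seen earlier)
  step 4: q3  (read a: q3→q3)
  step 5: q3  (read a: q3→q3)
  step 6: q3  (read a: q3→q3)

So i = 2, j = 3, giving x = w[0:2] = aa, y = w[2:3] = a, z = w[3:6] = aaa.
Check: |xy| = 3 ≤ 6 and |y| = 1 ≥ 1. Reading y takes N from q3 back to q3, so every xyⁱz is accepted.
Pumping length from the standard proof: p = 6 (the number of states). The repeated state found above gives |xy| = j ≤ 6 and |y| = j − i ≥ 1.

a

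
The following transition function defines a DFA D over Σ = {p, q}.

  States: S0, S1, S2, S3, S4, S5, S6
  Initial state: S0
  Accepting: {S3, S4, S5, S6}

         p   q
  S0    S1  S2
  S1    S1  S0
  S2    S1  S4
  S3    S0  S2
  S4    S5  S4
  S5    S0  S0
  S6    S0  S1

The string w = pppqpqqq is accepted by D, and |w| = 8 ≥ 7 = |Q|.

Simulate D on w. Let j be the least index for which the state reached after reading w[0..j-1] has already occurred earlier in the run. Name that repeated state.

State sequence: S0 -p-> S1 -p-> S1 -p-> S1 -q-> S0 -p-> S1 -q-> S0 -q-> S2 -q-> S4
First repeat at step 2: S1 was already visited.

The earliest repeat is at step j = 2: D is in S1, which it already visited at step i = 1.
Pumping length from the standard proof: p = 7 (the number of states). The repeated state found above gives |xy| = j ≤ 7 and |y| = j − i ≥ 1.

S1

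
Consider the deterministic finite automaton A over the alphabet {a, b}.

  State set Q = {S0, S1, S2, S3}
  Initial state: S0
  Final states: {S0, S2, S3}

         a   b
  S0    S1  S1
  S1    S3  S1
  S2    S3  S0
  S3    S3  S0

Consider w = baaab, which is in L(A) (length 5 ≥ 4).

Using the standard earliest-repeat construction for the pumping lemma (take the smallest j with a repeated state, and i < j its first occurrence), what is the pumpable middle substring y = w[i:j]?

Run of A on w = b a a a b:
  step 0: S0  (start)
  step 1: S1  (read b: S0→S1)
  step 2: S3  (read a: S1→S3)
  step 3: S3  (read a: S3→S3)   ← first repeat (S3 seen earlier)
  step 4: S3  (read a: S3→S3)
  step 5: S0  (read b: S3→S0)

So i = 2, j = 3, giving x = w[0:2] = ba, y = w[2:3] = a, z = w[3:5] = ab.
Check: |xy| = 3 ≤ 4 and |y| = 1 ≥ 1. Reading y takes A from S3 back to S3, so every xyⁱz is accepted.

a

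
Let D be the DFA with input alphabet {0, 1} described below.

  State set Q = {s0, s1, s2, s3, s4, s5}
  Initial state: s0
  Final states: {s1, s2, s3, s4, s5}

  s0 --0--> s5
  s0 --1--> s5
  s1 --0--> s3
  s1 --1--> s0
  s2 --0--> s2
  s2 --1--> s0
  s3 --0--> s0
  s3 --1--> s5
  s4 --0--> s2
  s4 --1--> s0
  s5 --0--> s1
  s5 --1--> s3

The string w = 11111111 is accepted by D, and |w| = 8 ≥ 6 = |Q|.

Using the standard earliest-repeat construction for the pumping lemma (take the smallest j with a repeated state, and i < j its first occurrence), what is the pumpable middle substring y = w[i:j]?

Run of D on w = 1 1 1 1 1 1 1 1:
  step 0: s0  (start)
  step 1: s5  (read 1: s0→s5)
  step 2: s3  (read 1: s5→s3)
  step 3: s5  (read 1: s3→s5)   ← first repeat (s5 seen earlier)
  step 4: s3  (read 1: s5→s3)
  step 5: s5  (read 1: s3→s5)
  step 6: s3  (read 1: s5→s3)
  step 7: s5  (read 1: s3→s5)
  step 8: s3  (read 1: s5→s3)

So i = 1, j = 3, giving x = w[0:1] = 1, y = w[1:3] = 11, z = w[3:8] = 11111.
Check: |xy| = 3 ≤ 6 and |y| = 2 ≥ 1. Reading y takes D from s5 back to s5, so every xyⁱz is accepted.
The DFA has 6 states, so the proof of the pumping lemma guarantees a repeated state among the first 6+1 visited; the segment between the two visits is the pumpable y.

11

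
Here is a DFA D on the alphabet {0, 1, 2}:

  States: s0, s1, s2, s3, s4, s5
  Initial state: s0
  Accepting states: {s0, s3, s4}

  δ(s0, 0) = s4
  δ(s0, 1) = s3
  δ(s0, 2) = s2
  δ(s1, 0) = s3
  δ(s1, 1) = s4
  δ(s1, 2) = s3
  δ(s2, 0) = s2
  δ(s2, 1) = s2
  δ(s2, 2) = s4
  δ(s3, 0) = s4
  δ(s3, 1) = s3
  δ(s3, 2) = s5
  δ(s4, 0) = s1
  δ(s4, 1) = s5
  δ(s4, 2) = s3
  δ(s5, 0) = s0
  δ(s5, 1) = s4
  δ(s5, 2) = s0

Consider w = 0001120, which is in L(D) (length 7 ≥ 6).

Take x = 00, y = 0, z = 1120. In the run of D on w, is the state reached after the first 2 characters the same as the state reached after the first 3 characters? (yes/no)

no

Run of D on the first 3 characters of w = 0 0 0:
  step 0: s0  (start)
  step 1: s4  (read 0: s0→s4)
  step 2: s1  (read 0: s4→s1)
  step 3: s3  (read 0: s1→s3)

After x (step 2): s1. After xy (step 3): s3.
They differ (s1 ≠ s3), so y is not a cycle from the state after x; this split is not the one the pumping-lemma construction produces, and pumping y need not keep the string in L(D).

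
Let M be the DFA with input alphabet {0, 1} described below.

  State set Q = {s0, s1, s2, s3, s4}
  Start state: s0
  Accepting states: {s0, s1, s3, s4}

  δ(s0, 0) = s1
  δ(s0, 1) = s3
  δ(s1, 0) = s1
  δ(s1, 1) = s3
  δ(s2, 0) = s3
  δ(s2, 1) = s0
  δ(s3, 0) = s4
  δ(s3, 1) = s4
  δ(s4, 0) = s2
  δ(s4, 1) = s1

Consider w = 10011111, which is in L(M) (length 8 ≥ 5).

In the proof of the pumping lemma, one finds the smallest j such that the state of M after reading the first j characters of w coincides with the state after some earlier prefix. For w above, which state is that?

s0

Run of M on w = 1 0 0 1 1 1 1 1:
  step 0: s0  (start)
  step 1: s3  (read 1: s0→s3)
  step 2: s4  (read 0: s3→s4)
  step 3: s2  (read 0: s4→s2)
  step 4: s0  (read 1: s2→s0)   ← first repeat (s0 seen earlier)
  step 5: s3  (read 1: s0→s3)
  step 6: s4  (read 1: s3→s4)
  step 7: s1  (read 1: s4→s1)
  step 8: s3  (read 1: s1→s3)

The earliest repeat is at step j = 4: M is in s0, which it already visited at step i = 0.
Since M has 5 states, any run of length ≥ 5 visits 5+1 states, so by pigeonhole some state repeats within the first 5 steps — that repeat gives the pumpable loop.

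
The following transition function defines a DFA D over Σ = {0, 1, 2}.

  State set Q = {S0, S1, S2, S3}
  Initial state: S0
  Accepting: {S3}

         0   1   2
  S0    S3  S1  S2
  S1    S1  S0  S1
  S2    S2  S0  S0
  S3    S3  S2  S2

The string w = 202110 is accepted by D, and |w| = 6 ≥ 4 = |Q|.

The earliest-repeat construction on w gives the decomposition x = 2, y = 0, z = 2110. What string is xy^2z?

xy^2z = 2·0·0·2110 = 2002110.
Reading y = 0 takes D from S2 back to S2, so after x·y·y the machine is still in S2, and z then leads to the accepting state S3. Hence 2002110 ∈ L(D).

2002110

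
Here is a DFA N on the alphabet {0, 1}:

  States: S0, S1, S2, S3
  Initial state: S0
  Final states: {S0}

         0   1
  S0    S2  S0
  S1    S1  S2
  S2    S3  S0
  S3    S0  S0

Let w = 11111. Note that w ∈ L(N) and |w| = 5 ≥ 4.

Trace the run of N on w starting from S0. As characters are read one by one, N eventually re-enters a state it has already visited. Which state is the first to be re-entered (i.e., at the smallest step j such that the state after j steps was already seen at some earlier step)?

S0

State sequence: S0 -1-> S0 -1-> S0 -1-> S0 -1-> S0 -1-> S0
First repeat at step 1: S0 was already visited.

The earliest repeat is at step j = 1: N is in S0, which it already visited at step i = 0.
The DFA has 4 states, so the proof of the pumping lemma guarantees a repeated state among the first 4+1 visited; the segment between the two visits is the pumpable y.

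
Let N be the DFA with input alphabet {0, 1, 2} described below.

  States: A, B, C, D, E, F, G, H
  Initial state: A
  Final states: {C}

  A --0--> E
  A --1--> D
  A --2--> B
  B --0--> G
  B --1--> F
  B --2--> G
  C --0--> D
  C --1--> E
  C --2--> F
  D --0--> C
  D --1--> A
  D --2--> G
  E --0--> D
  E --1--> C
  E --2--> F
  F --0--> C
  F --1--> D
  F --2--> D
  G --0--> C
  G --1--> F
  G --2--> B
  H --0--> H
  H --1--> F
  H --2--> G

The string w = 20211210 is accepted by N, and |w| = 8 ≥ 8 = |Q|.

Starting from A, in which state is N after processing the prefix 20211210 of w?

C

Run of N on the first 8 characters of w = 2 0 2 1 1 2 1 0:
  step 0: A  (start)
  step 1: B  (read 2: A→B)
  step 2: G  (read 0: B→G)
  step 3: B  (read 2: G→B)
  step 4: F  (read 1: B→F)
  step 5: D  (read 1: F→D)
  step 6: G  (read 2: D→G)
  step 7: F  (read 1: G→F)
  step 8: C  (read 0: F→C)

After reading 8 characters, N is in state C.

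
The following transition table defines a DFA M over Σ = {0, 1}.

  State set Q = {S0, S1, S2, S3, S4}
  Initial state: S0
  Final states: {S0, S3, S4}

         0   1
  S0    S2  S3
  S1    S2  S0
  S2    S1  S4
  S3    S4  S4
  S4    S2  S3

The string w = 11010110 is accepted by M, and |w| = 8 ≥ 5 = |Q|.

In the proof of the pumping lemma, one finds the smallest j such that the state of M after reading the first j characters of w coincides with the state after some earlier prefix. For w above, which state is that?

State sequence: S0 -1-> S3 -1-> S4 -0-> S2 -1-> S4 -0-> S2 -1-> S4 -1-> S3 -0-> S4
First repeat at step 4: S4 was already visited.

The earliest repeat is at step j = 4: M is in S4, which it already visited at step i = 2.

S4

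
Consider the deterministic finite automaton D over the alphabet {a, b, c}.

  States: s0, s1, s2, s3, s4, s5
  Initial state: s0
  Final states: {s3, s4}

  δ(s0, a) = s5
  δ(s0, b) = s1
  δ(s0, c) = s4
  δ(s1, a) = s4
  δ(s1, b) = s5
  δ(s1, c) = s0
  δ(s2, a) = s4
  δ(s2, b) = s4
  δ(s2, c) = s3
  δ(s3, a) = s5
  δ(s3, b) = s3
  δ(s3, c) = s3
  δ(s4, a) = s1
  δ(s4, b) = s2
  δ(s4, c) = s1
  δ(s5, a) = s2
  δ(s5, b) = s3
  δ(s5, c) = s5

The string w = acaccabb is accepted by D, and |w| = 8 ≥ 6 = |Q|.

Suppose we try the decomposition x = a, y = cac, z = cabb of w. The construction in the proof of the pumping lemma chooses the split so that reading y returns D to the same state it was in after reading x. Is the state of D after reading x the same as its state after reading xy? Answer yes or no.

no

State sequence: s0 -a-> s5 -c-> s5 -a-> s2 -c-> s3

After x (step 1): s5. After xy (step 4): s3.
They differ (s5 ≠ s3), so y is not a cycle from the state after x; this split is not the one the pumping-lemma construction produces, and pumping y need not keep the string in L(D).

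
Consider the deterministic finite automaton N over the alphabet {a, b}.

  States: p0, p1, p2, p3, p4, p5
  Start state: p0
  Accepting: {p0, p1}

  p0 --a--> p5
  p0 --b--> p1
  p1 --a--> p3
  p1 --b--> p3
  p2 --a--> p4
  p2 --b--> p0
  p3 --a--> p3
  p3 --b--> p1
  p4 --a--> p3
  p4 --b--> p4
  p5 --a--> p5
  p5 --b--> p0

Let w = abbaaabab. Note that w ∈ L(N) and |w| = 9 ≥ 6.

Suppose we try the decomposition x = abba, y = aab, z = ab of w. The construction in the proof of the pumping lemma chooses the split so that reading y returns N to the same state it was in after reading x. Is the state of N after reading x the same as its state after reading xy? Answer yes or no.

no

State sequence: p0 -a-> p5 -b-> p0 -b-> p1 -a-> p3 -a-> p3 -a-> p3 -b-> p1

After x (step 4): p3. After xy (step 7): p1.
They differ (p3 ≠ p1), so y is not a cycle from the state after x; this split is not the one the pumping-lemma construction produces, and pumping y need not keep the string in L(N).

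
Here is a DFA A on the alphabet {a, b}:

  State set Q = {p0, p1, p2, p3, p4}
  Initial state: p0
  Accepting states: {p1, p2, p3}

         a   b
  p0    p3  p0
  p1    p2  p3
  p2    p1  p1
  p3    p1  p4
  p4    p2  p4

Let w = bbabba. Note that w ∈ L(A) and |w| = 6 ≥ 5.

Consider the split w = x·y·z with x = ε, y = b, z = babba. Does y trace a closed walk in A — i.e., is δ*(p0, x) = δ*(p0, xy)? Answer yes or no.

Run of A on the first 1 characters of w = b:
  step 0: p0  (start)
  step 1: p0  (read b: p0→p0)

After x (step 0): p0. After xy (step 1): p0.
They match, so y = b drives A around a cycle from p0 back to itself; pumping y any number of times keeps A in p0 before reading z, and xyⁱz ∈ L(A) for every i ≥ 0.

yes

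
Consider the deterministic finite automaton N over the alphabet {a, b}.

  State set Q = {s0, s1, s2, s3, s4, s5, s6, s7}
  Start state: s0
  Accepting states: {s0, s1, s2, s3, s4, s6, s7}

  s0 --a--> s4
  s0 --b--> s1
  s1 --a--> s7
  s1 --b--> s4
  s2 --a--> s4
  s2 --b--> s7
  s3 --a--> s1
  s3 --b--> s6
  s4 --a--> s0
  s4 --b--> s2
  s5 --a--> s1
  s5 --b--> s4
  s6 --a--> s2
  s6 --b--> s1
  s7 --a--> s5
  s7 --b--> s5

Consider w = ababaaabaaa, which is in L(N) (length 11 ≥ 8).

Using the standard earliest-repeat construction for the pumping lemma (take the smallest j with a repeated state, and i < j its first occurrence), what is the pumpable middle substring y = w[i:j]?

ba

Run of N on w = a b a b a a a b a a a:
  step 0: s0  (start)
  step 1: s4  (read a: s0→s4)
  step 2: s2  (read b: s4→s2)
  step 3: s4  (read a: s2→s4)   ← first repeat (s4 seen earlier)
  step 4: s2  (read b: s4→s2)
  step 5: s4  (read a: s2→s4)
  step 6: s0  (read a: s4→s0)
  step 7: s4  (read a: s0→s4)
  step 8: s2  (read b: s4→s2)
  step 9: s4  (read a: s2→s4)
  step 10: s0  (read a: s4→s0)
  step 11: s4  (read a: s0→s4)

So i = 1, j = 3, giving x = w[0:1] = a, y = w[1:3] = ba, z = w[3:11] = baaabaaa.
Check: |xy| = 3 ≤ 8 and |y| = 2 ≥ 1. Reading y takes N from s4 back to s4, so every xyⁱz is accepted.
With |Q| = 8, pigeonhole forces a state repeat no later than step 8; the substring read between the first and second visits to that state can be pumped.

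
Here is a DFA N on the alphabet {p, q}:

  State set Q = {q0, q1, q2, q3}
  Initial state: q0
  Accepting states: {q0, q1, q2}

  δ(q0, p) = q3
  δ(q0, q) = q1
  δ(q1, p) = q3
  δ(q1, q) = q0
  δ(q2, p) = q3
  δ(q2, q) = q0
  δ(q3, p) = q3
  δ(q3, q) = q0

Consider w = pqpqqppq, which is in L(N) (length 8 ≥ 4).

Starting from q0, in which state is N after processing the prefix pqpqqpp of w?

q3

Run of N on the first 7 characters of w = p q p q q p p:
  step 0: q0  (start)
  step 1: q3  (read p: q0→q3)
  step 2: q0  (read q: q3→q0)
  step 3: q3  (read p: q0→q3)
  step 4: q0  (read q: q3→q0)
  step 5: q1  (read q: q0→q1)
  step 6: q3  (read p: q1→q3)
  step 7: q3  (read p: q3→q3)

After reading 7 characters, N is in state q3.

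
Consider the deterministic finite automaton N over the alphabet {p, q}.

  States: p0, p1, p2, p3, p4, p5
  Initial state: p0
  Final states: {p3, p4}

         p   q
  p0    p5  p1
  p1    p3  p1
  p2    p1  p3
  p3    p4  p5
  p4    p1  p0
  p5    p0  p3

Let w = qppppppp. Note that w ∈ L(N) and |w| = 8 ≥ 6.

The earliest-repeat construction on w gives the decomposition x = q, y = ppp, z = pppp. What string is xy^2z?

xy^2z = q·ppp·ppp·pppp = qpppppppppp.
Reading y = ppp takes N from p1 back to p1, so after x·y·y the machine is still in p1, and z then leads to the accepting state p3. Hence qpppppppppp ∈ L(N).

qpppppppppp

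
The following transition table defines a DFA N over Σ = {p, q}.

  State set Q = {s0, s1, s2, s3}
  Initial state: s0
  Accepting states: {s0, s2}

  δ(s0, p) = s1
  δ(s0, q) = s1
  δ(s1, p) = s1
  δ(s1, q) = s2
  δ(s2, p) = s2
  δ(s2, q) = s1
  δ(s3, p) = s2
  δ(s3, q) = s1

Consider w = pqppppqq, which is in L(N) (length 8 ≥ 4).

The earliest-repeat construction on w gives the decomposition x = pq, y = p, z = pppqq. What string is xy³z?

pqppppppqq

xy^3z = pq·p·p·p·pppqq = pqppppppqq.
Reading y = p takes N from s2 back to s2, so after x·y·y·y the machine is still in s2, and z then leads to the accepting state s2. Hence pqppppppqq ∈ L(N).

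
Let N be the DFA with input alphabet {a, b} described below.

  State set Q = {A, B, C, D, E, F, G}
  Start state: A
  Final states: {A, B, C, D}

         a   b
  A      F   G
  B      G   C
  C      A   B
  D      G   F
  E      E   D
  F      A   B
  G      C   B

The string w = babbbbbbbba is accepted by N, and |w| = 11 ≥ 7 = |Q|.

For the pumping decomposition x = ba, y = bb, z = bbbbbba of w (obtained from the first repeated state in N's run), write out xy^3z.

xy^3z = ba·bb·bb·bb·bbbbbba = babbbbbbbbbbbba.
Reading y = bb takes N from C back to C, so after x·y·y·y the machine is still in C, and z then leads to the accepting state A. Hence babbbbbbbbbbbba ∈ L(N).

babbbbbbbbbbbba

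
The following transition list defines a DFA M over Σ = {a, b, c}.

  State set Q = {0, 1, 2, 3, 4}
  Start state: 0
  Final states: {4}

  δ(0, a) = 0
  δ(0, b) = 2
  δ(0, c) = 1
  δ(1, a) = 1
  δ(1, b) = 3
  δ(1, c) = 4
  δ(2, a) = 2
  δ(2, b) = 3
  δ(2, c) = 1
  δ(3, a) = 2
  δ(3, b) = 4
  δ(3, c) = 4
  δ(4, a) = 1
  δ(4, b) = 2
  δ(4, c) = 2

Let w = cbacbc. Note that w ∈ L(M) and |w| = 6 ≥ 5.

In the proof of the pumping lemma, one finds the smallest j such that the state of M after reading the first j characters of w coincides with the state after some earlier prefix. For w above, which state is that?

1

State sequence: 0 -c-> 1 -b-> 3 -a-> 2 -c-> 1 -b-> 3 -c-> 4
First repeat at step 4: 1 was already visited.

The earliest repeat is at step j = 4: M is in 1, which it already visited at step i = 1.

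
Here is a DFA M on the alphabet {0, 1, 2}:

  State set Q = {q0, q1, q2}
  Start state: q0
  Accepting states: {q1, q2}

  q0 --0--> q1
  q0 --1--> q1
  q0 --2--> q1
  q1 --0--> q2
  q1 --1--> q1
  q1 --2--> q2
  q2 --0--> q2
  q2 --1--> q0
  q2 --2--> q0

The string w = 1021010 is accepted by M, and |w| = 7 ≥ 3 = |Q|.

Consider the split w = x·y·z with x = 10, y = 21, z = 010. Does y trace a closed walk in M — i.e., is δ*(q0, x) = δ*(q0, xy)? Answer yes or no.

Run of M on the first 4 characters of w = 1 0 2 1:
  step 0: q0  (start)
  step 1: q1  (read 1: q0→q1)
  step 2: q2  (read 0: q1→q2)
  step 3: q0  (read 2: q2→q0)
  step 4: q1  (read 1: q0→q1)

After x (step 2): q2. After xy (step 4): q1.
They differ (q2 ≠ q1), so y is not a cycle from the state after x; this split is not the one the pumping-lemma construction produces, and pumping y need not keep the string in L(M).

no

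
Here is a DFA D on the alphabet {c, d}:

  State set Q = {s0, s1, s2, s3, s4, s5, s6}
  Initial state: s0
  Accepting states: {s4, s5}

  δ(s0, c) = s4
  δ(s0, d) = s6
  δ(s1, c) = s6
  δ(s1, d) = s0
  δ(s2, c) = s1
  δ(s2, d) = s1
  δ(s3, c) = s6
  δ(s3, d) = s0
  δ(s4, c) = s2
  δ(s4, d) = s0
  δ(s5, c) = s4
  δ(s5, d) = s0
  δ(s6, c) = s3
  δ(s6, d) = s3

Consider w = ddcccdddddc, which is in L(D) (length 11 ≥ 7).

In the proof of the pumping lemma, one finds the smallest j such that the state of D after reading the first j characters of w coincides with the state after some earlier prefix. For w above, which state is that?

State sequence: s0 -d-> s6 -d-> s3 -c-> s6 -c-> s3 -c-> s6 -d-> s3 -d-> s0 -d-> s6 -d-> s3 -d-> s0 -c-> s4
First repeat at step 3: s6 was already visited.

The earliest repeat is at step j = 3: D is in s6, which it already visited at step i = 1.
With |Q| = 7, pigeonhole forces a state repeat no later than step 7; the substring read between the first and second visits to that state can be pumped.

s6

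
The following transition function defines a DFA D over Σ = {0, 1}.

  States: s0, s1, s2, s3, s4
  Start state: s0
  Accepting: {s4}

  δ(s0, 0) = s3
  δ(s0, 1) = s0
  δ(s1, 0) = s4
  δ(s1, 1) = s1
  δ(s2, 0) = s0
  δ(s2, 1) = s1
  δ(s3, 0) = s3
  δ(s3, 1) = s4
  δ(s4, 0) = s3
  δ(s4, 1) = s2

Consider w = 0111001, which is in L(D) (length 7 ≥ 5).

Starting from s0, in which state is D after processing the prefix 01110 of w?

Run of D on the first 5 characters of w = 0 1 1 1 0:
  step 0: s0  (start)
  step 1: s3  (read 0: s0→s3)
  step 2: s4  (read 1: s3→s4)
  step 3: s2  (read 1: s4→s2)
  step 4: s1  (read 1: s2→s1)
  step 5: s4  (read 0: s1→s4)

After reading 5 characters, D is in state s4.

s4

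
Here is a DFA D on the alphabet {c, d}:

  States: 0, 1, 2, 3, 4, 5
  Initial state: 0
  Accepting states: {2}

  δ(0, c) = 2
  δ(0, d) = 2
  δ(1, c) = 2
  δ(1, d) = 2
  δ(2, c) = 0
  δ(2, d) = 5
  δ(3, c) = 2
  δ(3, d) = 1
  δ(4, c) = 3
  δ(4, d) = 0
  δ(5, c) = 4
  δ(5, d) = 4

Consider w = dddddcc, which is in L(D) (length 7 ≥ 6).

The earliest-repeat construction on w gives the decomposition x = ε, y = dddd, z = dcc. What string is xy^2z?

dddddddddcc

xy^2z = ε·dddd·dddd·dcc = dddddddddcc.
Reading y = dddd takes D from 0 back to 0, so after x·y·y the machine is still in 0, and z then leads to the accepting state 2. Hence dddddddddcc ∈ L(D).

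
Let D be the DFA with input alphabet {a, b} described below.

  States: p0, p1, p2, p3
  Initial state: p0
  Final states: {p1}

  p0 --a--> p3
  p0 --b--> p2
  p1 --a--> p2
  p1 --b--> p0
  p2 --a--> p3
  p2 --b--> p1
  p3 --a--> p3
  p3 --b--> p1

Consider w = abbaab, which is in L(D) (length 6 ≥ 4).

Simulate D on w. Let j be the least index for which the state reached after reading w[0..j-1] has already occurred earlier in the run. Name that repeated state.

State sequence: p0 -a-> p3 -b-> p1 -b-> p0 -a-> p3 -a-> p3 -b-> p1
First repeat at step 3: p0 was already visited.

The earliest repeat is at step j = 3: D is in p0, which it already visited at step i = 0.
With |Q| = 4, pigeonhole forces a state repeat no later than step 4; the substring read between the first and second visits to that state can be pumped.

p0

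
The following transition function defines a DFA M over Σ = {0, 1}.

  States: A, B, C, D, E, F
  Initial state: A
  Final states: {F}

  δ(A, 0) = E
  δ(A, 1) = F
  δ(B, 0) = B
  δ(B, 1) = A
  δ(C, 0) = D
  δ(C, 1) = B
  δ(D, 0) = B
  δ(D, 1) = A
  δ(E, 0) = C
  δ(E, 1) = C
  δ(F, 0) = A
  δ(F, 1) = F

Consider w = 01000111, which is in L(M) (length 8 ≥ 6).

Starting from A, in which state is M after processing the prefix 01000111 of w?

F

Run of M on the first 8 characters of w = 0 1 0 0 0 1 1 1:
  step 0: A  (start)
  step 1: E  (read 0: A→E)
  step 2: C  (read 1: E→C)
  step 3: D  (read 0: C→D)
  step 4: B  (read 0: D→B)
  step 5: B  (read 0: B→B)
  step 6: A  (read 1: B→A)
  step 7: F  (read 1: A→F)
  step 8: F  (read 1: F→F)

After reading 8 characters, M is in state F.
(This kind of state-tracing is the core of the pumping-lemma construction: with 6 states, pigeonhole forces a repeat within the first 6 steps.)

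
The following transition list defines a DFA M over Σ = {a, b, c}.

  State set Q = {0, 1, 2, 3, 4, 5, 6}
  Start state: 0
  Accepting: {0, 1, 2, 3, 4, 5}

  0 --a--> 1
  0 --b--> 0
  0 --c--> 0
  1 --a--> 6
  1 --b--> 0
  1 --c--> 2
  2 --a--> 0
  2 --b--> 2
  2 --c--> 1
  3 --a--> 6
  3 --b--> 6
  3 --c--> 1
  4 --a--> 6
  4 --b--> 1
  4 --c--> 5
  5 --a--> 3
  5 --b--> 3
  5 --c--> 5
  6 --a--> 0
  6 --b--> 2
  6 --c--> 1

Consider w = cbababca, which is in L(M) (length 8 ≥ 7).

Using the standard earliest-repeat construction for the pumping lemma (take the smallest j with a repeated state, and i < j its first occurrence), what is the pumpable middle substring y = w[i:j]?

c

State sequence: 0 -c-> 0 -b-> 0 -a-> 1 -b-> 0 -a-> 1 -b-> 0 -c-> 0 -a-> 1
First repeat at step 1: 0 was already visited.

So i = 0, j = 1, giving x = w[0:0] = ε, y = w[0:1] = c, z = w[1:8] = bababca.
Check: |xy| = 1 ≤ 7 and |y| = 1 ≥ 1. Reading y takes M from 0 back to 0, so every xyⁱz is accepted.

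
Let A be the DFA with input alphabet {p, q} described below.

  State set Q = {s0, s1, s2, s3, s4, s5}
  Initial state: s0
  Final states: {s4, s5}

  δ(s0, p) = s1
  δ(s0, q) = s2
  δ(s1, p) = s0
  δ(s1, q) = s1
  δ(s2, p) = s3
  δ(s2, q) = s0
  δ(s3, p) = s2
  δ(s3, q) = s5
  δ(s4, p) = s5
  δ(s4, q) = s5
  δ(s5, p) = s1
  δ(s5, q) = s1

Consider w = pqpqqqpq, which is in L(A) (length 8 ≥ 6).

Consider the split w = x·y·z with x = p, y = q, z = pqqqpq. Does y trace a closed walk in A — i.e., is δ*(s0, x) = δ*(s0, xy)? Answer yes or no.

Run of A on the first 2 characters of w = p q:
  step 0: s0  (start)
  step 1: s1  (read p: s0→s1)
  step 2: s1  (read q: s1→s1)

After x (step 1): s1. After xy (step 2): s1.
They match, so y = q drives A around a cycle from s1 back to itself; pumping y any number of times keeps A in s1 before reading z, and xyⁱz ∈ L(A) for every i ≥ 0.

yes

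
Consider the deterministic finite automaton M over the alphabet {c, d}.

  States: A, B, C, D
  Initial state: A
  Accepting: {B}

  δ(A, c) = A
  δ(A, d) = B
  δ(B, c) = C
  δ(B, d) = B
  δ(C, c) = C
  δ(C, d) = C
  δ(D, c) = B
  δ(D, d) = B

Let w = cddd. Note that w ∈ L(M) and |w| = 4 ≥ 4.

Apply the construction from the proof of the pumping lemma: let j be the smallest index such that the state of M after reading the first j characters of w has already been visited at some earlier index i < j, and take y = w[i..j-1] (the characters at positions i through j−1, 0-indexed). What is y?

c

Run of M on w = c d d d:
  step 0: A  (start)
  step 1: A  (read c: A→A)   ← first repeat (A seen earlier)
  step 2: B  (read d: A→B)
  step 3: B  (read d: B→B)
  step 4: B  (read d: B→B)

So i = 0, j = 1, giving x = w[0:0] = ε, y = w[0:1] = c, z = w[1:4] = ddd.
Check: |xy| = 1 ≤ 4 and |y| = 1 ≥ 1. Reading y takes M from A back to A, so every xyⁱz is accepted.
Since M has 4 states, any run of length ≥ 4 visits 4+1 states, so by pigeonhole some state repeats within the first 4 steps — that repeat gives the pumpable loop.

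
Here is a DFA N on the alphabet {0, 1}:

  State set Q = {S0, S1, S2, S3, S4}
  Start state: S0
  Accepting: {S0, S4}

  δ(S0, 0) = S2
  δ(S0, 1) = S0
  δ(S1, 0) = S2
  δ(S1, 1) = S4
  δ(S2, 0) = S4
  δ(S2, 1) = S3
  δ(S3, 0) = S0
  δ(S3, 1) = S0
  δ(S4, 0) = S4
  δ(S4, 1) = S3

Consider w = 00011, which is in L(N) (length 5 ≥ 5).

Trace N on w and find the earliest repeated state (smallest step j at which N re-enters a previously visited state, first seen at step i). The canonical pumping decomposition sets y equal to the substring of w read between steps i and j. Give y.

State sequence: S0 -0-> S2 -0-> S4 -0-> S4 -1-> S3 -1-> S0
First repeat at step 3: S4 was already visited.

So i = 2, j = 3, giving x = w[0:2] = 00, y = w[2:3] = 0, z = w[3:5] = 11.
Check: |xy| = 3 ≤ 5 and |y| = 1 ≥ 1. Reading y takes N from S4 back to S4, so every xyⁱz is accepted.

0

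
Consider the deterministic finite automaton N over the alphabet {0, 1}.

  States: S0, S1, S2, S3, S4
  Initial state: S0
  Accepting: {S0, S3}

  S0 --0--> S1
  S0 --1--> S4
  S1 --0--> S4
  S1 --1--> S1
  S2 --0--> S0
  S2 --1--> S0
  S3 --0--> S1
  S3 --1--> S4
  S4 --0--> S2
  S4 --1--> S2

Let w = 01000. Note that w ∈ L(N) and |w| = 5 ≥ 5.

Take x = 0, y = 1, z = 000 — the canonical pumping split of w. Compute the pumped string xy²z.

011000

xy^2z = 0·1·1·000 = 011000.
Reading y = 1 takes N from S1 back to S1, so after x·y·y the machine is still in S1, and z then leads to the accepting state S0. Hence 011000 ∈ L(N).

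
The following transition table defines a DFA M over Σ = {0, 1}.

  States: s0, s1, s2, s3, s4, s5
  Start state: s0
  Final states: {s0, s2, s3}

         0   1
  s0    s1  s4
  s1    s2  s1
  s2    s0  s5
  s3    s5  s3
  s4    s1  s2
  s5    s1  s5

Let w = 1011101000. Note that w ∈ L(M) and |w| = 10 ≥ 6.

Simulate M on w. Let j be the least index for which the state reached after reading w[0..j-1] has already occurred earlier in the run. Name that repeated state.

Run of M on w = 1 0 1 1 1 0 1 0 0 0:
  step 0: s0  (start)
  step 1: s4  (read 1: s0→s4)
  step 2: s1  (read 0: s4→s1)
  step 3: s1  (read 1: s1→s1)   ← first repeat (s1 seen earlier)
  step 4: s1  (read 1: s1→s1)
  step 5: s1  (read 1: s1→s1)
  step 6: s2  (read 0: s1→s2)
  step 7: s5  (read 1: s2→s5)
  step 8: s1  (read 0: s5→s1)
  step 9: s2  (read 0: s1→s2)
  step 10: s0  (read 0: s2→s0)

The earliest repeat is at step j = 3: M is in s1, which it already visited at step i = 2.
With |Q| = 6, pigeonhole forces a state repeat no later than step 6; the substring read between the first and second visits to that state can be pumped.

s1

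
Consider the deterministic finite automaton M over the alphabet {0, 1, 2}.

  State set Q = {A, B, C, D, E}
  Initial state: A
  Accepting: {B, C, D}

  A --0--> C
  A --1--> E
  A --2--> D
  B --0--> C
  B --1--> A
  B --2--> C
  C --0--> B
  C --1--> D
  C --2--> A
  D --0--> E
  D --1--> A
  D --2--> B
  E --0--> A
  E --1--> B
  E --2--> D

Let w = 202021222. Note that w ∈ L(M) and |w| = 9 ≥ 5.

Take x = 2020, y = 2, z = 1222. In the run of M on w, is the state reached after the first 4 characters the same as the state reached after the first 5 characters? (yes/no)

no

Run of M on the first 5 characters of w = 2 0 2 0 2:
  step 0: A  (start)
  step 1: D  (read 2: A→D)
  step 2: E  (read 0: D→E)
  step 3: D  (read 2: E→D)
  step 4: E  (read 0: D→E)
  step 5: D  (read 2: E→D)

After x (step 4): E. After xy (step 5): D.
They differ (E ≠ D), so y is not a cycle from the state after x; this split is not the one the pumping-lemma construction produces, and pumping y need not keep the string in L(M).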